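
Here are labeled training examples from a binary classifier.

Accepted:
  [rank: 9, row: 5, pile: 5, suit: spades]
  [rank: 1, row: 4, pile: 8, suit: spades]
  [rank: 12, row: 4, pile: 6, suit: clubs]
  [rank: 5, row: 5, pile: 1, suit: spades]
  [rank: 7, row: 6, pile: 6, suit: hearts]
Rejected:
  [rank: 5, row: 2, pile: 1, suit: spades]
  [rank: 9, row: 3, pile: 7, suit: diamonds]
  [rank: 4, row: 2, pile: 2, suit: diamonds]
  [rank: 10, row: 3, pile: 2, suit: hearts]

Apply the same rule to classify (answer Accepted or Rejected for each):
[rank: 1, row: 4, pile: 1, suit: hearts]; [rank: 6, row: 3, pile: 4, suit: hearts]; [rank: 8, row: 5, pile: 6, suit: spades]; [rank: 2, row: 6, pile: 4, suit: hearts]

'Accepted' ⟺ row ≥ 4.

Accepted, Rejected, Accepted, Accepted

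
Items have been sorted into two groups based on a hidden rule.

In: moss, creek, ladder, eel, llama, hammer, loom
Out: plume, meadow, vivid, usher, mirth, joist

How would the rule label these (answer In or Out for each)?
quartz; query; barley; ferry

Out, Out, Out, In

Every 'In' example satisfies: has a double letter. None of the 'Out' examples do.
quartz: Out (no doubled letter).
query: Out (no doubled letter).
barley: Out (no doubled letter).
ferry: In ('rr' doubled).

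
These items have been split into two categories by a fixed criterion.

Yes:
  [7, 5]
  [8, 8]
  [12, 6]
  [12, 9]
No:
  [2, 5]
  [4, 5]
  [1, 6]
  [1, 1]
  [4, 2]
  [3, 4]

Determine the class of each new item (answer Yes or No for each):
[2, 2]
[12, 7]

No, Yes

Rule: sum ≥ 12. This holds for each 'Yes' example and fails for each 'No' one.
[2, 2] — 2+2 = 4, hence No. [12, 7] — 12+7 = 19, hence Yes.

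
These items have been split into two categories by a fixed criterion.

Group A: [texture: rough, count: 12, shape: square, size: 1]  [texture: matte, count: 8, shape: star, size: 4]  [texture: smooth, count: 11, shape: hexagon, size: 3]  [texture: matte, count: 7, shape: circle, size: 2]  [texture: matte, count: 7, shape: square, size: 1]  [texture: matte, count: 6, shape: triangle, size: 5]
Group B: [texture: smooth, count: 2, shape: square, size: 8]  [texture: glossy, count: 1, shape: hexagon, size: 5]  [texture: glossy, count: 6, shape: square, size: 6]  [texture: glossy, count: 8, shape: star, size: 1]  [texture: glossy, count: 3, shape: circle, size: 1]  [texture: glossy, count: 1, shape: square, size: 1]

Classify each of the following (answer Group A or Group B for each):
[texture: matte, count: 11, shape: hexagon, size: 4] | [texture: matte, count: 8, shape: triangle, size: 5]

The common property of the 'Group A' items is: texture is matte OR count ≥ 11. No 'Group B' item has it.
[texture: matte, count: 11, shape: hexagon, size: 4]: texture is matte, count = 11 — qualifies, so Group A. [texture: matte, count: 8, shape: triangle, size: 5]: texture is matte, count = 8 — qualifies, so Group A.

Group A, Group A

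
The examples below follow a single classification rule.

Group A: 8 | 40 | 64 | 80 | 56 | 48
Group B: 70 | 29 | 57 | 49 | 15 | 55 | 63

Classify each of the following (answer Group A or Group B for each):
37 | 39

Every 'Group A' example satisfies: multiple of 4. None of the 'Group B' examples do.

Group B, Group B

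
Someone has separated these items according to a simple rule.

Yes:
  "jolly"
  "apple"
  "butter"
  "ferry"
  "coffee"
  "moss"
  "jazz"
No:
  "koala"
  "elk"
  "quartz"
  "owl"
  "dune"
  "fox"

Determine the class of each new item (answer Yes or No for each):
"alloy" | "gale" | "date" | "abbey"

The rule appears to be: has a double letter.

Yes, No, No, Yes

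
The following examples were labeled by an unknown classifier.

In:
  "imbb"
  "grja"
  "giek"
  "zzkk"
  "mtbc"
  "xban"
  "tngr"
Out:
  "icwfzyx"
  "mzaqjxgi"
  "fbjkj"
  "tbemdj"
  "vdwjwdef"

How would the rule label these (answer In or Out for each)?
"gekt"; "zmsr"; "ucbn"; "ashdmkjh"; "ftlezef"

In, In, In, Out, Out

Every 'In' example satisfies: length 4. None of the 'Out' examples do.
"gekt": In (length 4).
"zmsr": In (length 4).
"ucbn": In (length 4).
"ashdmkjh": Out (length 8).
"ftlezef": Out (length 7).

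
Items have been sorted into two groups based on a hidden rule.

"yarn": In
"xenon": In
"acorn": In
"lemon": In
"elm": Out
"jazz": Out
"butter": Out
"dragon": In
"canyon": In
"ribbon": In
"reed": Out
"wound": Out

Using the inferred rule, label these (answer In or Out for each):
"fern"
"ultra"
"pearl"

The distinguishing property — ends with 'n' — holds for all the 'In' cases and none of the 'Out' cases.
"fern": ends with 'n' — has this property, so In.
"ultra": ends with 'a' — doesn't qualify, so Out.
"pearl": ends with 'l' — doesn't qualify, so Out.

In, Out, Out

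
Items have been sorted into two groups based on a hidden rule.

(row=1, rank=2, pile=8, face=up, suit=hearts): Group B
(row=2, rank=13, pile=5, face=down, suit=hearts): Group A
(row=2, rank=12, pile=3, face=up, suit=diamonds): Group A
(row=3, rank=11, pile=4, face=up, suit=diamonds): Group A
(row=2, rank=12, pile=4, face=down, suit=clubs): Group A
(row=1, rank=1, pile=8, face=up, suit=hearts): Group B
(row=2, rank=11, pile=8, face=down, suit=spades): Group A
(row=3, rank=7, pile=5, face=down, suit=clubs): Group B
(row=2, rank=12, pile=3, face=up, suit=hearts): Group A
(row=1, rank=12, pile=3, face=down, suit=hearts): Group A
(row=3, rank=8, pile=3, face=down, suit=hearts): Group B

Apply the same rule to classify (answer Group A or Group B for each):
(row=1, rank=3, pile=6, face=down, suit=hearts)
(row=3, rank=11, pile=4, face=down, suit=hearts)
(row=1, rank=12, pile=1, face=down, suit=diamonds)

Group B, Group A, Group A

A rule that fits every label: rank ≥ 11 — true of each 'Group A' example, false of each 'Group B' one.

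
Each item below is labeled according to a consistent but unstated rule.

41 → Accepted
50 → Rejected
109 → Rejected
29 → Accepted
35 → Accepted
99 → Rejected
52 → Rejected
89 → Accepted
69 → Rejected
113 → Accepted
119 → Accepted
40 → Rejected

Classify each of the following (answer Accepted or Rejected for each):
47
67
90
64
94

'Accepted' ⟺ ≡ 5 (mod 6).
47: 47 mod 6 = 5 — qualifies, so Accepted. 67: 67 mod 6 = 1 — does not pass, so Rejected. 90: 90 mod 6 = 0 — does not pass, so Rejected. 64: 64 mod 6 = 4 — does not pass, so Rejected. 94: 94 mod 6 = 4 — does not pass, so Rejected.

Accepted, Rejected, Rejected, Rejected, Rejected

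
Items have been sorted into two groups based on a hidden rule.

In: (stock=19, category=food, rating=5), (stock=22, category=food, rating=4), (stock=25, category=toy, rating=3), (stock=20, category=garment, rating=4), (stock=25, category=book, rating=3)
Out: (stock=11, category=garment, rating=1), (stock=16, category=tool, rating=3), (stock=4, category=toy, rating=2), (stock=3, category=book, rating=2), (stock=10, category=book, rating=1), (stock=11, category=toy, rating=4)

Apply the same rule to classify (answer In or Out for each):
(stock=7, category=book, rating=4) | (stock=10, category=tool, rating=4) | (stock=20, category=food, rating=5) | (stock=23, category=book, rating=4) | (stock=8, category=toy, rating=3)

The rule appears to be: stock ≥ 19.

Out, Out, In, In, Out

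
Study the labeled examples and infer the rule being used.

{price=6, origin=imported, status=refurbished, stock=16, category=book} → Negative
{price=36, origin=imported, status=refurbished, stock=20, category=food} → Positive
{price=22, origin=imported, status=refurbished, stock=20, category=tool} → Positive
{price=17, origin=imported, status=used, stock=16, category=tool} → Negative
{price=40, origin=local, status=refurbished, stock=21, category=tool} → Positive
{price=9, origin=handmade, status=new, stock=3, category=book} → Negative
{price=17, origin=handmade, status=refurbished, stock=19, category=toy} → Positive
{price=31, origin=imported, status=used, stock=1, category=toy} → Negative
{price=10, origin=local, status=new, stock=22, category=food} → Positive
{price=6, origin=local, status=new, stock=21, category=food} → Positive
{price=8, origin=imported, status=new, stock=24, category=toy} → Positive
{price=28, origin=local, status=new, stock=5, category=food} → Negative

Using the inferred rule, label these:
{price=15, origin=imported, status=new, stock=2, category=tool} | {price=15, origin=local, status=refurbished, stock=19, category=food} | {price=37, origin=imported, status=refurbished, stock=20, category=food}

Negative, Positive, Positive

The distinguishing property — stock ≥ 19 — holds for all the 'Positive' cases and none of the 'Negative' cases.
{price=15, origin=imported, status=new, stock=2, category=tool}: Negative (stock = 2). {price=15, origin=local, status=refurbished, stock=19, category=food}: Positive (stock = 19). {price=37, origin=imported, status=refurbished, stock=20, category=food}: Positive (stock = 20).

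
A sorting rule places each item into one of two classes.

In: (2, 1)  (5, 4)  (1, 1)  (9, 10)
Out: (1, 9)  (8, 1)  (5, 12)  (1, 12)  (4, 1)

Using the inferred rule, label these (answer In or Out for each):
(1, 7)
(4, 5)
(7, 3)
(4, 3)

Out, In, Out, In

All 'In' examples share one property — |first − second| ≤ 1 — and every 'Out' example lacks it.
(1, 7): |1−7| = 6, doesn't match → Out. (4, 5): |4−5| = 1, meets the rule → In. (7, 3): |7−3| = 4, doesn't match → Out. (4, 3): |4−3| = 1, meets the rule → In.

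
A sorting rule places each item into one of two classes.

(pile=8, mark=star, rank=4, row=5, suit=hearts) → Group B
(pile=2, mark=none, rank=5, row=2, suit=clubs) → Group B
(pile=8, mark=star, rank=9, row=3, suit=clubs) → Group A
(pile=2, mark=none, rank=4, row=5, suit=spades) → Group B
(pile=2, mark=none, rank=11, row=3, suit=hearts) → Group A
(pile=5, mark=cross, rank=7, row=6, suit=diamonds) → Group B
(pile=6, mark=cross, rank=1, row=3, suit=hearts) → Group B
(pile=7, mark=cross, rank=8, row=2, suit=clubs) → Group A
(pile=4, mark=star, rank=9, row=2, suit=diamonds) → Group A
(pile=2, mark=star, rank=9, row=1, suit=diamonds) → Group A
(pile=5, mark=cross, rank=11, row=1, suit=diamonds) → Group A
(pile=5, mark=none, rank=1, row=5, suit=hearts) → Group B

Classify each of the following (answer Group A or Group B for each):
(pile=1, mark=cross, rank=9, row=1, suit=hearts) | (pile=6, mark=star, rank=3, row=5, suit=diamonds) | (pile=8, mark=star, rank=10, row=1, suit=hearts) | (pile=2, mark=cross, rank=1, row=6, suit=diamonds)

Group A, Group B, Group A, Group B

The classifier is using: rank ≥ 8.
(pile=1, mark=cross, rank=9, row=1, suit=hearts): Group A (rank = 9).
(pile=6, mark=star, rank=3, row=5, suit=diamonds): Group B (rank = 3).
(pile=8, mark=star, rank=10, row=1, suit=hearts): Group A (rank = 10).
(pile=2, mark=cross, rank=1, row=6, suit=diamonds): Group B (rank = 1).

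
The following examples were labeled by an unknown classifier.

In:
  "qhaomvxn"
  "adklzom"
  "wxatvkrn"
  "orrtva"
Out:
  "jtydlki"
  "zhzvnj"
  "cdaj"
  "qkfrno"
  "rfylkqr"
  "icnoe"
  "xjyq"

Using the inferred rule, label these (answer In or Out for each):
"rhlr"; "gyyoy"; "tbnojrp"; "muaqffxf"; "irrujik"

Out, Out, Out, In, Out

'In' ⟺ length ≥ 5 AND contains 'a'.
"rhlr": length 4, no 'a', doesn't match → Out. "gyyoy": length 5, no 'a', doesn't match → Out. "tbnojrp": length 7, no 'a', doesn't match → Out. "muaqffxf": length 8, has 'a', fits → In. "irrujik": length 7, no 'a', doesn't match → Out.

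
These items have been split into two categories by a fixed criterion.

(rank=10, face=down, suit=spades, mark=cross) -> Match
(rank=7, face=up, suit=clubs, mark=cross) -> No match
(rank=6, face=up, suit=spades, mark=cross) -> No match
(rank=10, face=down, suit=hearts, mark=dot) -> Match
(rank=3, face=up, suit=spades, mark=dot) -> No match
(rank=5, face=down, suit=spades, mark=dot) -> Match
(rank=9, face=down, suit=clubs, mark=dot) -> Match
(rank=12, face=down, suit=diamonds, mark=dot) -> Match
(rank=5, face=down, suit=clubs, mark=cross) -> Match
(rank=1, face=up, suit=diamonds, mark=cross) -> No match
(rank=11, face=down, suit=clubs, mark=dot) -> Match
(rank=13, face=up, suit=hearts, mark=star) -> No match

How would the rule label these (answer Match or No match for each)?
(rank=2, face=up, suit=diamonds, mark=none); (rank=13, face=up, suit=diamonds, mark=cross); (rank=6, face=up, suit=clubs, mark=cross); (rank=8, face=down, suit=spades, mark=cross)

No match, No match, No match, Match

The common property of the 'Match' items is: face is down. No 'No match' item has it.
(rank=2, face=up, suit=diamonds, mark=none): face is up, lacks this property → No match. (rank=13, face=up, suit=diamonds, mark=cross): face is up, lacks this property → No match. (rank=6, face=up, suit=clubs, mark=cross): face is up, lacks this property → No match. (rank=8, face=down, suit=spades, mark=cross): face is down, satisfies this → Match.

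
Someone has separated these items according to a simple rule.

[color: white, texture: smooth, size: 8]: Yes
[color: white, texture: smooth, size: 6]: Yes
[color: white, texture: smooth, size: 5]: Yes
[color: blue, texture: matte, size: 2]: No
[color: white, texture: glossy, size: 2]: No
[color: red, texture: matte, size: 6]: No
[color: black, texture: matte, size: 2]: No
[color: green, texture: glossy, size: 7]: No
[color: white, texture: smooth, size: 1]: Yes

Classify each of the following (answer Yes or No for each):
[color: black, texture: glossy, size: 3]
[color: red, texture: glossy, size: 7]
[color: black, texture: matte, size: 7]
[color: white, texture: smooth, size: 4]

The rule appears to be: texture is smooth.

No, No, No, Yes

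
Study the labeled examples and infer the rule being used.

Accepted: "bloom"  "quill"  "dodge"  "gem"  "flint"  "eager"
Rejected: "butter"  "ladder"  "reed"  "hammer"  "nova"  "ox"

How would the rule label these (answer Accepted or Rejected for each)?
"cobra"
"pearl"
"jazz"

The common property of the 'Accepted' items is: odd length. No 'Rejected' item has it.
Accepted: "cobra", since length 5. Accepted: "pearl", since length 5. Rejected: "jazz", since length 4.

Accepted, Accepted, Rejected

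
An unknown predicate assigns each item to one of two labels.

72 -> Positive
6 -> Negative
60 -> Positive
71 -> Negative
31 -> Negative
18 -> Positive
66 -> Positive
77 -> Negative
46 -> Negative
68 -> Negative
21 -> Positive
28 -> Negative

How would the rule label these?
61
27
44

'Positive' ⟺ multiple of 3 AND at least 18.
61: 61 = 3·20 + 1, 61 ≥ 18, does not pass → Negative. 27: 27 = 3·9, 27 ≥ 18, satisfies this → Positive. 44: 44 = 3·14 + 2, 44 ≥ 18, does not pass → Negative.

Negative, Positive, Negative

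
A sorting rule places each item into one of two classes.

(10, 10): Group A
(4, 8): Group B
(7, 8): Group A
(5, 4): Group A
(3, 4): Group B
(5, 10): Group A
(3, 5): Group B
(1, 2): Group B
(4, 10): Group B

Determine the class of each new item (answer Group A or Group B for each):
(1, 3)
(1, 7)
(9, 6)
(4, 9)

The common property of the 'Group A' items is: first ≥ 5. No 'Group B' item has it.
(1, 3): Group B (first 1).
(1, 7): Group B (first 1).
(9, 6): Group A (first 9).
(4, 9): Group B (first 4).

Group B, Group B, Group A, Group B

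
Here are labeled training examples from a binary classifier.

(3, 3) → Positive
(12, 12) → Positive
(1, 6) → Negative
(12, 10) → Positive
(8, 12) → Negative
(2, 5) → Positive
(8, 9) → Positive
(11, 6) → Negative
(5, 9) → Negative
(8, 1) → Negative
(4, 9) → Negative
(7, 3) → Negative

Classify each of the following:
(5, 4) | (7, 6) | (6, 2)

The pattern is that an item is 'Positive' exactly when: |first − second| ≤ 3.

Positive, Positive, Negative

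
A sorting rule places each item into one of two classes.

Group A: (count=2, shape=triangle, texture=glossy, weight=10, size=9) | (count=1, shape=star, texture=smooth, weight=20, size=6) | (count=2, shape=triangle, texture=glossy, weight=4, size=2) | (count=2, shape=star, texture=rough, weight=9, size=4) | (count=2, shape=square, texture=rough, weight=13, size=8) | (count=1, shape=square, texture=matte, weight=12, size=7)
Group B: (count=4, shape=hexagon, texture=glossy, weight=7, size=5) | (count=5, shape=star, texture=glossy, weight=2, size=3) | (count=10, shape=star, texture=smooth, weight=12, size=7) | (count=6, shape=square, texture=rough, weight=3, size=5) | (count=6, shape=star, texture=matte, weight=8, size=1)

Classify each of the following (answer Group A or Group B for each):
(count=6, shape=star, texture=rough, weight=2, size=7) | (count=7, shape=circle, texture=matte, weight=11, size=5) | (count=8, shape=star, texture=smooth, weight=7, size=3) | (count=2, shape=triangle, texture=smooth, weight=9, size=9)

Group B, Group B, Group B, Group A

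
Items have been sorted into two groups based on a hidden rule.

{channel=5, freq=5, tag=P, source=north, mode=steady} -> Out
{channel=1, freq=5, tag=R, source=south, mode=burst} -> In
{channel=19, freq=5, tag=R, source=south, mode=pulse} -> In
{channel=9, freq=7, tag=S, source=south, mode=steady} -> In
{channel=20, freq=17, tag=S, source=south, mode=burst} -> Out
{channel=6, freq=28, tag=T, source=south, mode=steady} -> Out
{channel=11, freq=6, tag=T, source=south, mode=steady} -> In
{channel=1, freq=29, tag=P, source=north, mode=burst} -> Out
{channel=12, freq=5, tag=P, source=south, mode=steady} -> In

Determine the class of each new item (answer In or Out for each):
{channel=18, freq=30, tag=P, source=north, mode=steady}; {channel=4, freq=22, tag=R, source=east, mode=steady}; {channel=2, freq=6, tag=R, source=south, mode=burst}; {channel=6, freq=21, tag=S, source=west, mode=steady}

Out, Out, In, Out

A rule that fits every label: source is south AND freq ≤ 7 — true of each 'In' example, false of each 'Out' one.
{channel=18, freq=30, tag=P, source=north, mode=steady} — source is north, freq = 30, hence Out.
{channel=4, freq=22, tag=R, source=east, mode=steady} — source is east, freq = 22, hence Out.
{channel=2, freq=6, tag=R, source=south, mode=burst} — source is south, freq = 6, hence In.
{channel=6, freq=21, tag=S, source=west, mode=steady} — source is west, freq = 21, hence Out.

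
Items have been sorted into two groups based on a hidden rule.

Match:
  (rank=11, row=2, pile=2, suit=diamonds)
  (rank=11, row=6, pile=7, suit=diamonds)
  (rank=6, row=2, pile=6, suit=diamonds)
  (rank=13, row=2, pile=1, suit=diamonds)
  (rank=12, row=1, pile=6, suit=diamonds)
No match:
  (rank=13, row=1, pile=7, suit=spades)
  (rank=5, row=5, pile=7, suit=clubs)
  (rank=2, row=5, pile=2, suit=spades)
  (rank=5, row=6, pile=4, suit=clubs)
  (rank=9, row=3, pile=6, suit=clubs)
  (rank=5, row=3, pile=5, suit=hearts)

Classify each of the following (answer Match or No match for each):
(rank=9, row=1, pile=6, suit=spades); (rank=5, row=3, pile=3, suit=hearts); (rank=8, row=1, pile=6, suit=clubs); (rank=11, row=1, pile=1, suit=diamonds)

'Match' ⟺ suit is diamonds.
No match: (rank=9, row=1, pile=6, suit=spades), since suit is spades. No match: (rank=5, row=3, pile=3, suit=hearts), since suit is hearts. No match: (rank=8, row=1, pile=6, suit=clubs), since suit is clubs. Match: (rank=11, row=1, pile=1, suit=diamonds), since suit is diamonds.

No match, No match, No match, Match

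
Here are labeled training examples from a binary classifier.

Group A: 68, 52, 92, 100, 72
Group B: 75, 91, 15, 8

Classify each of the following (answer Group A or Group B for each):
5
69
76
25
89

The pattern is that an item is 'Group A' exactly when: even AND at least 15.

Group B, Group B, Group A, Group B, Group B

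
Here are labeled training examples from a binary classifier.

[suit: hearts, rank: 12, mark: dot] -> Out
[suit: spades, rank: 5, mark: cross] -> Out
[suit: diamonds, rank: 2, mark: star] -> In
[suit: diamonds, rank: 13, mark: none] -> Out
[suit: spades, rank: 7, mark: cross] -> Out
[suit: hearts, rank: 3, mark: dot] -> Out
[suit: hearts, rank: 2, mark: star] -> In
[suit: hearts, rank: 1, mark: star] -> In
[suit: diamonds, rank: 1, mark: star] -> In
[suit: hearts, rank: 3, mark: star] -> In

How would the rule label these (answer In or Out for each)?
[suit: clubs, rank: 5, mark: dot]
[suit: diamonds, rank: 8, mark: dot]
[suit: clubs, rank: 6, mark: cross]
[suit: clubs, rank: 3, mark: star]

Out, Out, Out, In

A rule that fits every label: mark is star — true of each 'In' example, false of each 'Out' one.
[suit: clubs, rank: 5, mark: dot]: Out (mark is dot).
[suit: diamonds, rank: 8, mark: dot]: Out (mark is dot).
[suit: clubs, rank: 6, mark: cross]: Out (mark is cross).
[suit: clubs, rank: 3, mark: star]: In (mark is star).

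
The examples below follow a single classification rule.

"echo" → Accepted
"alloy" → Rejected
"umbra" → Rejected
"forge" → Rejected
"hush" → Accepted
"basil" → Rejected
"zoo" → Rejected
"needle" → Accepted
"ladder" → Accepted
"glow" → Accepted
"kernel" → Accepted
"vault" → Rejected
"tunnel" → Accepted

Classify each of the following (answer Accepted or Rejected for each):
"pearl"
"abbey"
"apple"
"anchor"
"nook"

Rejected, Rejected, Rejected, Accepted, Accepted

Looking at the examples, the only property every 'Accepted' case has and every 'Rejected' case lacks is: even length.
Rejected: "pearl", since length 5.
Rejected: "abbey", since length 5.
Rejected: "apple", since length 5.
Accepted: "anchor", since length 6.
Accepted: "nook", since length 4.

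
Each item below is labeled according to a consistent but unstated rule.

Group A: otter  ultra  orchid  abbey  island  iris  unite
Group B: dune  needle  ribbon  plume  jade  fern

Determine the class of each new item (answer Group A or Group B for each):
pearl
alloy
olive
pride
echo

Group B, Group A, Group A, Group B, Group A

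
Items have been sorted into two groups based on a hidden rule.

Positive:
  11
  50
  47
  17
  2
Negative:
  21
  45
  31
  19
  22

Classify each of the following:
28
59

The rule appears to be: ≡ 2 (mod 3).
28: 28 mod 3 = 1 — lacks this property, so Negative.
59: 59 mod 3 = 2 — fits, so Positive.

Negative, Positive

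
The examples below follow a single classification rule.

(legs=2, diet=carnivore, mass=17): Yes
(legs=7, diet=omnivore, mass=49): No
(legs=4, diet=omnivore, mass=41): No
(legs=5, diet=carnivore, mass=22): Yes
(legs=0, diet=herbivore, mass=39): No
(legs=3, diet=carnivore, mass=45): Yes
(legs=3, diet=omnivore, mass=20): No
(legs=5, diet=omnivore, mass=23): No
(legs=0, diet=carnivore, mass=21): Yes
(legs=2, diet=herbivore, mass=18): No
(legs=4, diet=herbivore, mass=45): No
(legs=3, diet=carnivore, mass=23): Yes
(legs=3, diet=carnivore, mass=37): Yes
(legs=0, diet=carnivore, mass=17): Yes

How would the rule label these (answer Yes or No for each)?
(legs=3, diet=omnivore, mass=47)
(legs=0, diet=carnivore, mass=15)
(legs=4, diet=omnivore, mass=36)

No, Yes, No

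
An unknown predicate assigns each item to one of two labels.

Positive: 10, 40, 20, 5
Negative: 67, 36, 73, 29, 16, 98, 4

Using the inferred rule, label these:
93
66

The common property of the 'Positive' items is: multiple of 5. No 'Negative' item has it.
Negative: 93, since 93 = 5·18 + 3. Negative: 66, since 66 = 5·13 + 1.

Negative, Negative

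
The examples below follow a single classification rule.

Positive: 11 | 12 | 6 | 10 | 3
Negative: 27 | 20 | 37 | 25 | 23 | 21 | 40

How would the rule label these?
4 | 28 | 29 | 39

Positive, Negative, Negative, Negative

The common property of the 'Positive' items is: at most 12. No 'Negative' item has it.
Positive: 4, since 4 ≤ 12.
Negative: 28, since 28 > 12.
Negative: 29, since 29 > 12.
Negative: 39, since 39 > 12.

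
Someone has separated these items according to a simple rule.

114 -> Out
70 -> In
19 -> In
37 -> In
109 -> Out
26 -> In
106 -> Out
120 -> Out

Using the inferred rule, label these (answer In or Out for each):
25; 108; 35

In, Out, In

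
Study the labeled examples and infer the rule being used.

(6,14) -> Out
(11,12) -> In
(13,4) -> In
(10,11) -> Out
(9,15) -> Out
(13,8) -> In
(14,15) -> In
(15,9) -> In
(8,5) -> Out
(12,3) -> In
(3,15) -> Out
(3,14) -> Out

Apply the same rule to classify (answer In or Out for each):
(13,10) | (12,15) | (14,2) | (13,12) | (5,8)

The distinguishing property — first ≥ 11 — holds for all the 'In' cases and none of the 'Out' cases.
(13,10) — first 13, hence In. (12,15) — first 12, hence In. (14,2) — first 14, hence In. (13,12) — first 13, hence In. (5,8) — first 5, hence Out.

In, In, In, In, Out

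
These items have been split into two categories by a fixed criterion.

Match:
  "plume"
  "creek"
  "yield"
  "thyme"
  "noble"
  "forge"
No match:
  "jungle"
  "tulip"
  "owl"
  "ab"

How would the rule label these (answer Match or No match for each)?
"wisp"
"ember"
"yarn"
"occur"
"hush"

No match, Match, No match, No match, No match

Every 'Match' example satisfies: odd length AND contains 'e'. None of the 'No match' examples do.
"wisp" — length 4, no 'e', hence No match.
"ember" — length 5, has 'e', hence Match.
"yarn" — length 4, no 'e', hence No match.
"occur" — length 5, no 'e', hence No match.
"hush" — length 4, no 'e', hence No match.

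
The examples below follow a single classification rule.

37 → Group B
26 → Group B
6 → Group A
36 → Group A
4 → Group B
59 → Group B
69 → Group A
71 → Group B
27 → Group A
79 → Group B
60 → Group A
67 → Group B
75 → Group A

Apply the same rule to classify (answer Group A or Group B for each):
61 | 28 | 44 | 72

Group B, Group B, Group B, Group A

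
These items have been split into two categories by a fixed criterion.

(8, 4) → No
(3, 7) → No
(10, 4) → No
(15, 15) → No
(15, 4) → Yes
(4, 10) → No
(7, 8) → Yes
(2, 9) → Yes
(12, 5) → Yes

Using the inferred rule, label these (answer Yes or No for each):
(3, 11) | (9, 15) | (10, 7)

No, No, Yes

The classifier is using: sum is odd.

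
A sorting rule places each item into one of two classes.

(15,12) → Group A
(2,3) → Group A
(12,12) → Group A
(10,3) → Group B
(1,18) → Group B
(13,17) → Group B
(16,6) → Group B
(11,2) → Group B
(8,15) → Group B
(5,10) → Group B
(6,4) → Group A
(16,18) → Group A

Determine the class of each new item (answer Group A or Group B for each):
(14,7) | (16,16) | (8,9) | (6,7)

Rule: |first − second| ≤ 3. This holds for each 'Group A' example and fails for each 'Group B' one.
(14,7) → |14−7| = 7 → Group B.
(16,16) → |16−16| = 0 → Group A.
(8,9) → |8−9| = 1 → Group A.
(6,7) → |6−7| = 1 → Group A.

Group B, Group A, Group A, Group A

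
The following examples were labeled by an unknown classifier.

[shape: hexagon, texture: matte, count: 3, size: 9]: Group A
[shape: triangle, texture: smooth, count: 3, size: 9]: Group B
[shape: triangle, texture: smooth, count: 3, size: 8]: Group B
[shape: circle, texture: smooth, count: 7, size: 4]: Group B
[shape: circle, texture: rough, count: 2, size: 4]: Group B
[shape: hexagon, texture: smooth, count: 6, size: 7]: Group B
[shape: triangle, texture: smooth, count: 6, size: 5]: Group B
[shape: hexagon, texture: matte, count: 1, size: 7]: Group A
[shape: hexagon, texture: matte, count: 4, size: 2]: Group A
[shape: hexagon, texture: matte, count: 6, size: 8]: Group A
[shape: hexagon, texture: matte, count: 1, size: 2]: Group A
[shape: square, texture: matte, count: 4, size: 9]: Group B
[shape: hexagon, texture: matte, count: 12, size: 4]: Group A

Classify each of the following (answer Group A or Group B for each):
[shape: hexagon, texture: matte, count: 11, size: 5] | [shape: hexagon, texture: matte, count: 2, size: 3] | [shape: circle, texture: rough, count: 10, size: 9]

Group A, Group A, Group B

The classifier is using: texture is matte AND shape is hexagon.
Group A: [shape: hexagon, texture: matte, count: 11, size: 5], since texture is matte, shape is hexagon.
Group A: [shape: hexagon, texture: matte, count: 2, size: 3], since texture is matte, shape is hexagon.
Group B: [shape: circle, texture: rough, count: 10, size: 9], since texture is rough, shape is circle.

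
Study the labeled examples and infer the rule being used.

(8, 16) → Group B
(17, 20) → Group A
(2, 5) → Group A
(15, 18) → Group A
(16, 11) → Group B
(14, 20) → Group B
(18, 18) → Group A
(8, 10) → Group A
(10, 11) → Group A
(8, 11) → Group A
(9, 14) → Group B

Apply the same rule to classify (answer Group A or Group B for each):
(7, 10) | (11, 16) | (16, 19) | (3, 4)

Group A, Group B, Group A, Group A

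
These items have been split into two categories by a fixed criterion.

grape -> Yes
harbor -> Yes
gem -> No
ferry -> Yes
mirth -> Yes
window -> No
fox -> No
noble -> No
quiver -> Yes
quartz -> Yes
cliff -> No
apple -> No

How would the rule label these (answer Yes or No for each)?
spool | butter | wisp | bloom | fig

No, Yes, No, No, No

All 'Yes' examples share one property — contains 'r' — and every 'No' example lacks it.
No: spool, since no 'r'. Yes: butter, since has 'r'. No: wisp, since no 'r'. No: bloom, since no 'r'. No: fig, since no 'r'.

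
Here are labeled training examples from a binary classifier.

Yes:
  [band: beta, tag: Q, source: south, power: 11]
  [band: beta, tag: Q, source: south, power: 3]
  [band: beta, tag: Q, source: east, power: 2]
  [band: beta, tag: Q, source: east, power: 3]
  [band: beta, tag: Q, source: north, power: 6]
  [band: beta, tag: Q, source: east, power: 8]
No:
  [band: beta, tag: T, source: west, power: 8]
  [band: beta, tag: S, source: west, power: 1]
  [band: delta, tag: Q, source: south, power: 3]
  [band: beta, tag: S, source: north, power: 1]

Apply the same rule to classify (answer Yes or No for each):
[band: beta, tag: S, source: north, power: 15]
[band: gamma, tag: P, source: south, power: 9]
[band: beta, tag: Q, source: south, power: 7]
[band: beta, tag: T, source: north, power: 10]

Every 'Yes' example satisfies: band is beta AND tag is Q. None of the 'No' examples do.
[band: beta, tag: S, source: north, power: 15] — band is beta, tag is S, hence No. [band: gamma, tag: P, source: south, power: 9] — band is gamma, tag is P, hence No. [band: beta, tag: Q, source: south, power: 7] — band is beta, tag is Q, hence Yes. [band: beta, tag: T, source: north, power: 10] — band is beta, tag is T, hence No.

No, No, Yes, No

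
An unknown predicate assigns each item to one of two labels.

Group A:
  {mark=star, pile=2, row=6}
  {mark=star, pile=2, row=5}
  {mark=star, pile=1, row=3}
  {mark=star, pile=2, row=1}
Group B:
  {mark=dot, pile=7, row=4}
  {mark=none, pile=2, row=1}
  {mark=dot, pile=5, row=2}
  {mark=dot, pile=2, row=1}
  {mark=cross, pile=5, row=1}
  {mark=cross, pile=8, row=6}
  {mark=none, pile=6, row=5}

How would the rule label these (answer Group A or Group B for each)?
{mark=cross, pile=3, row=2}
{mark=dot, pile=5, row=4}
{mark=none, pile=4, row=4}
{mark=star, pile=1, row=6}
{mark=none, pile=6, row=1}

Group B, Group B, Group B, Group A, Group B

A rule that fits every label: mark is star — true of each 'Group A' example, false of each 'Group B' one.
{mark=cross, pile=3, row=2} — mark is cross, hence Group B.
{mark=dot, pile=5, row=4} — mark is dot, hence Group B.
{mark=none, pile=4, row=4} — mark is none, hence Group B.
{mark=star, pile=1, row=6} — mark is star, hence Group A.
{mark=none, pile=6, row=1} — mark is none, hence Group B.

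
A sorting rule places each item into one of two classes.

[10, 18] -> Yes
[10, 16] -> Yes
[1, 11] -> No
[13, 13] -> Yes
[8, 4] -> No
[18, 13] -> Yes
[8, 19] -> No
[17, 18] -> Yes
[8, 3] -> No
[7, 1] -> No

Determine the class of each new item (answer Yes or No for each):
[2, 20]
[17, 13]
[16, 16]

No, Yes, Yes

All 'Yes' examples share one property — first ≥ 10 — and every 'No' example lacks it.
[2, 20]: first 2, does not fit → No. [17, 13]: first 17, satisfies this → Yes. [16, 16]: first 16, satisfies this → Yes.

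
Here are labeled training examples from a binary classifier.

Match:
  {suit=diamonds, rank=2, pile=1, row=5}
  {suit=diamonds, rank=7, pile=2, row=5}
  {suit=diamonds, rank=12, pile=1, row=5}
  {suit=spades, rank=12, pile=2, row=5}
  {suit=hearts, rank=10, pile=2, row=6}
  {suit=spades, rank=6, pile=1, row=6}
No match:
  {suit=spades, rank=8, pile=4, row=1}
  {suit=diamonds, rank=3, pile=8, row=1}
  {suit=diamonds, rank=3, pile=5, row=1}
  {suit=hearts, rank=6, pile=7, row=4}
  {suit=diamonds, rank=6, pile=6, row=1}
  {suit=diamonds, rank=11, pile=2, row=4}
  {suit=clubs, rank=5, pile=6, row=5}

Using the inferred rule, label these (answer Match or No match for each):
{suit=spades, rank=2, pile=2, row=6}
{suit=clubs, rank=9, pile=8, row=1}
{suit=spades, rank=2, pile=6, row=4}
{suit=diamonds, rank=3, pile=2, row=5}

Match, No match, No match, Match

One predicate separates the groups cleanly: pile ≤ 2 AND row ≥ 5.
{suit=spades, rank=2, pile=2, row=6} — pile = 2, row = 6, hence Match.
{suit=clubs, rank=9, pile=8, row=1} — pile = 8, row = 1, hence No match.
{suit=spades, rank=2, pile=6, row=4} — pile = 6, row = 4, hence No match.
{suit=diamonds, rank=3, pile=2, row=5} — pile = 2, row = 5, hence Match.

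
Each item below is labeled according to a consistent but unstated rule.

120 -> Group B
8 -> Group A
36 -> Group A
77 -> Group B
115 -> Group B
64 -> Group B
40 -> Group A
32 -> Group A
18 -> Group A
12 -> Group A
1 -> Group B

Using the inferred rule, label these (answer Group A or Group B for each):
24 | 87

Group A, Group B

The pattern is that an item is 'Group A' exactly when: even AND at most 40.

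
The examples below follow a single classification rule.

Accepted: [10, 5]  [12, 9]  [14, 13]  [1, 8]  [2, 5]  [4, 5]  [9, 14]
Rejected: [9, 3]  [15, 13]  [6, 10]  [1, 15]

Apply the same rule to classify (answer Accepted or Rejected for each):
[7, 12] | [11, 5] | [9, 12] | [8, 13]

Accepted, Rejected, Accepted, Accepted

The distinguishing property — sum is odd — holds for all the 'Accepted' cases and none of the 'Rejected' cases.
[7, 12]: 7+12 = 19 — has this property, so Accepted. [11, 5]: 11+5 = 16 — doesn't qualify, so Rejected. [9, 12]: 9+12 = 21 — has this property, so Accepted. [8, 13]: 8+13 = 21 — has this property, so Accepted.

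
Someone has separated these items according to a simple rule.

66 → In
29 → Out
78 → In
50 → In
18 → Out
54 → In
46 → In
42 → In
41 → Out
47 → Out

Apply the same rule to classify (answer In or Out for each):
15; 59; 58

Out, Out, In

All 'In' examples share one property — even AND at least 29 — and every 'Out' example lacks it.
15: 15 is odd, 15 < 29 — fails the rule, so Out.
59: 59 is odd, 59 ≥ 29 — fails the rule, so Out.
58: 58 is even, 58 ≥ 29 — satisfies this, so In.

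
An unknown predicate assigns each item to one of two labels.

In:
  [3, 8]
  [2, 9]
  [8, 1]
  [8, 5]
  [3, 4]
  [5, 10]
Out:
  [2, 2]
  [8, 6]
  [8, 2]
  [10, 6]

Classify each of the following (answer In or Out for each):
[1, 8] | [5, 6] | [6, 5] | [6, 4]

The rule appears to be: sum is odd.

In, In, In, Out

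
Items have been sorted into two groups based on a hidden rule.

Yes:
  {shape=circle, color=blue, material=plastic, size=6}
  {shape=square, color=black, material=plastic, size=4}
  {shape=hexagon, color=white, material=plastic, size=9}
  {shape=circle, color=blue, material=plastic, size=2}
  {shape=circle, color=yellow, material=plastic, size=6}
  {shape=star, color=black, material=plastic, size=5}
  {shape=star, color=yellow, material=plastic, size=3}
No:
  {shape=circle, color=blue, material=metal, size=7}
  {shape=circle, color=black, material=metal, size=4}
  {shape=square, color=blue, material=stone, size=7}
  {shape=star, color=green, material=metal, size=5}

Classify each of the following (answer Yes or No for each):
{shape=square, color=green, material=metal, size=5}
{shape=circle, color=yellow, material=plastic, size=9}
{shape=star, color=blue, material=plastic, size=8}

One predicate separates the groups cleanly: material is plastic.
No: {shape=square, color=green, material=metal, size=5}, since material is metal. Yes: {shape=circle, color=yellow, material=plastic, size=9}, since material is plastic. Yes: {shape=star, color=blue, material=plastic, size=8}, since material is plastic.

No, Yes, Yes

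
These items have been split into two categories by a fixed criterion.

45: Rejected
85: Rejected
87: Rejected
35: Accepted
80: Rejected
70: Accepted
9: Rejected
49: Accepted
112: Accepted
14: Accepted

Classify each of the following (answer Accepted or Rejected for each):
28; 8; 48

Accepted, Rejected, Rejected

Comparing the two groups points to one rule — multiple of 7.
Accepted: 28, since 28 = 7·4. Rejected: 8, since 8 = 7·1 + 1. Rejected: 48, since 48 = 7·6 + 6.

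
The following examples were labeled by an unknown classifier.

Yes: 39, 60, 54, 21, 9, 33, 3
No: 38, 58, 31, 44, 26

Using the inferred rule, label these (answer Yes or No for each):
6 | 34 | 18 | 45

Yes, No, Yes, Yes

The pattern is that an item is 'Yes' exactly when: multiple of 3.
6: Yes (6 = 3·2).
34: No (34 = 3·11 + 1).
18: Yes (18 = 3·6).
45: Yes (45 = 3·15).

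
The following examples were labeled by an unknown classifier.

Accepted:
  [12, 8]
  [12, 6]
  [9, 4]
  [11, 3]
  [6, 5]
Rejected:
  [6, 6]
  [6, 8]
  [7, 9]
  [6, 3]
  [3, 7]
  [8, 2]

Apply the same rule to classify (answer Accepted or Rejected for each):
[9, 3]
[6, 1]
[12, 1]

Accepted, Rejected, Accepted

Rule: first > second AND sum ≥ 11. This holds for each 'Accepted' example and fails for each 'Rejected' one.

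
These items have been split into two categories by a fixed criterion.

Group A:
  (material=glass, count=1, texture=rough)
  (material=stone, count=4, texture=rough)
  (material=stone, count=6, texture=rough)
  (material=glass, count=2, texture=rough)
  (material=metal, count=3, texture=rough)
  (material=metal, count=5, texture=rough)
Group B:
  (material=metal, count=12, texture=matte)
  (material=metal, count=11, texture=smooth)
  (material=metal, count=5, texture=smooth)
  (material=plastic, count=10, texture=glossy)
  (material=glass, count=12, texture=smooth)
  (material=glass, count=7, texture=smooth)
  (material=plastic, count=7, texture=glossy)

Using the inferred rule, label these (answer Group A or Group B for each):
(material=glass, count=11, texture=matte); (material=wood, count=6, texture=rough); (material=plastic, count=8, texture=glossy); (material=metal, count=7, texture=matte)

The pattern is that an item is 'Group A' exactly when: texture is rough.
(material=glass, count=11, texture=matte): texture is matte, does not pass → Group B. (material=wood, count=6, texture=rough): texture is rough, has this property → Group A. (material=plastic, count=8, texture=glossy): texture is glossy, does not pass → Group B. (material=metal, count=7, texture=matte): texture is matte, does not pass → Group B.

Group B, Group A, Group B, Group B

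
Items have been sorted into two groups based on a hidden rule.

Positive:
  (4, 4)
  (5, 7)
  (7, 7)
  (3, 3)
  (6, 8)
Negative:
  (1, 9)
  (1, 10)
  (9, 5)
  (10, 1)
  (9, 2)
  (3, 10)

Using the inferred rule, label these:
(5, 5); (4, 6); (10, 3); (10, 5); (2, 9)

A rule that fits every label: max ≤ 8 — true of each 'Positive' example, false of each 'Negative' one.
Positive: (5, 5), since max 5. Positive: (4, 6), since max 6. Negative: (10, 3), since max 10. Negative: (10, 5), since max 10. Negative: (2, 9), since max 9.

Positive, Positive, Negative, Negative, Negative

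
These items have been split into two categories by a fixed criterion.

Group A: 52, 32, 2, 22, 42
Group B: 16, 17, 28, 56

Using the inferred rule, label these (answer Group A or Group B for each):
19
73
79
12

Group B, Group B, Group B, Group A

All 'Group A' examples share one property — ends in digit 2 — and every 'Group B' example lacks it.
Group B: 19, since last digit 9. Group B: 73, since last digit 3. Group B: 79, since last digit 9. Group A: 12, since last digit 2.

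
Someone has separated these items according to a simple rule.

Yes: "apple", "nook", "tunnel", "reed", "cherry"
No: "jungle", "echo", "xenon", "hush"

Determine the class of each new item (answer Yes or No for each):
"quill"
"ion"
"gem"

Rule: has a double letter. This holds for each 'Yes' example and fails for each 'No' one.
Yes: "quill", since 'll' doubled. No: "ion", since no doubled letter. No: "gem", since no doubled letter.

Yes, No, No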